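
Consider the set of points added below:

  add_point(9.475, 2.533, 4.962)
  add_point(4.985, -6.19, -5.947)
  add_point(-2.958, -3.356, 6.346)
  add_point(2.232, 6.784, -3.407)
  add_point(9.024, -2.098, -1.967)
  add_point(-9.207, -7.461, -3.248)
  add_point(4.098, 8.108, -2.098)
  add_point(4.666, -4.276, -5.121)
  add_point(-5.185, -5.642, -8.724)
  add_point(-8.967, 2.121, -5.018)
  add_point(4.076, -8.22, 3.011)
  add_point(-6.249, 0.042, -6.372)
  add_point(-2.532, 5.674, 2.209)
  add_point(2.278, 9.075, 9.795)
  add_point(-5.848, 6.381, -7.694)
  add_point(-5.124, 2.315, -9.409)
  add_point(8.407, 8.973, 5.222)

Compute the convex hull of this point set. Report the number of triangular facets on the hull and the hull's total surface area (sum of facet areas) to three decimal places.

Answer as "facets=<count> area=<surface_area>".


facets=22 area=1007.770

Points on the hull: [0, 1, 2, 4, 5, 6, 8, 9, 10, 13, 14, 15, 16] (13 of 17).

Per-facet area ½‖(b−a)×(c−a)‖:
  f1: (p10, p13, p0) → 62.9511
  f2: (p10, p1, p5) → 63.9226
  f3: (p6, p1, p15) → 82.6022
  f4: (p8, p1, p5) → 35.0110
  f5: (p8, p1, p15) → 42.0613
  f6: (p8, p9, p5) → 31.2697
  f7: (p8, p9, p15) → 23.1916
  f8: (p2, p10, p5) → 55.6810
  f9: (p2, p10, p13) → 61.4370
  f10: (p2, p9, p5) → 58.0661
  f11: (p2, p9, p13) → 97.2626
  f12: (p16, p13, p0) → 24.6269
  f13: (p16, p6, p13) → 32.4517
  f14: (p14, p9, p15) → 12.1548
  f15: (p14, p6, p15) → 25.3743
  f16: (p14, p9, p13) → 57.4125
  f17: (p14, p6, p13) → 64.9940
  f18: (p4, p6, p1) → 38.1613
  f19: (p4, p16, p6) → 47.9192
  f20: (p4, p16, p0) → 22.3792
  f21: (p4, p10, p0) → 38.8176
  f22: (p4, p10, p1) → 30.0221
Σ area = 1007.770

Euler: V−E+F = 13−33+22 = 2.


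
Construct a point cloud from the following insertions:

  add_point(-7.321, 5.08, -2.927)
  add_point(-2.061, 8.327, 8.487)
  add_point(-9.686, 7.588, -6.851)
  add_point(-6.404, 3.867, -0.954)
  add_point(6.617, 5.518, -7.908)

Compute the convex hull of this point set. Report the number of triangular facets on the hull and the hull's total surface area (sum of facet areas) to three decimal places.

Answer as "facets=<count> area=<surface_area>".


facets=6 area=306.366

Points on the hull: [0, 1, 2, 3, 4] (5 of 5).

Triangle areas on the boundary:
  f1: (p1, p4, p2) → 130.7259
  f2: (p1, p3, p2) → 34.4642
  f3: (p1, p3, p4) → 83.9828
  f4: (p0, p4, p2) → 38.1777
  f5: (p0, p3, p2) → 0.6123
  f6: (p0, p3, p4) → 18.4031
Σ area = 306.366

Euler: V−E+F = 5−9+6 = 2.


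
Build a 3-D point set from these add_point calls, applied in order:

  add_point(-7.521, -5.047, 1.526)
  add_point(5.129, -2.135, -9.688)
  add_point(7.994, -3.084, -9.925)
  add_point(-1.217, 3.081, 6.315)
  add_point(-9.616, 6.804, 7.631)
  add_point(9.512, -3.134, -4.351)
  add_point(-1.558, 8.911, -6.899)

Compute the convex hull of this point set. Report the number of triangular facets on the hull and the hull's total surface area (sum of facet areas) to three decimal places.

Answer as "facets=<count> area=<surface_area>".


facets=10 area=656.892

Hull vertices (7/7): indices [0, 1, 2, 3, 4, 5, 6].

Triangle areas on the boundary:
  f1: (p6, p0, p4) → 105.5701
  f2: (p1, p6, p0) → 105.2906
  f3: (p3, p0, p4) → 52.0111
  f4: (p3, p0, p5) → 91.2205
  f5: (p3, p6, p4) → 66.9445
  f6: (p3, p6, p5) → 106.7950
  f7: (p2, p0, p5) → 52.2235
  f8: (p2, p1, p0) → 18.6481
  f9: (p2, p6, p5) → 45.1385
  f10: (p2, p1, p6) → 13.0496
Σ area = 656.892

Check V−E+F: 7 − 15 + 10 = 2.


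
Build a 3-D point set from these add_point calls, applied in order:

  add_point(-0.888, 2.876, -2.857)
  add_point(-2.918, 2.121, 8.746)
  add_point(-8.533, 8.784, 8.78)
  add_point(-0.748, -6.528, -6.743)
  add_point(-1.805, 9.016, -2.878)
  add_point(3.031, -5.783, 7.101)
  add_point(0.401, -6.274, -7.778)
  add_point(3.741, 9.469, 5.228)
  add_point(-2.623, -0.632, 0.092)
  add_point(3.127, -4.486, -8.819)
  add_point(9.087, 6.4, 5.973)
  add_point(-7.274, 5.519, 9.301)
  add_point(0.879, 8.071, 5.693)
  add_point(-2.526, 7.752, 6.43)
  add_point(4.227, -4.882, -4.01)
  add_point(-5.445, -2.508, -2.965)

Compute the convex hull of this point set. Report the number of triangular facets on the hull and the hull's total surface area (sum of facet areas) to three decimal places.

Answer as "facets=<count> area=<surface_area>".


facets=20 area=821.855

12 of the 16 inputs are extreme points: [1, 2, 3, 4, 5, 6, 7, 9, 10, 11, 14, 15].

Facet areas (half cross-product norm):
  f1: (p4, p9, p10) → 109.5214
  f2: (p1, p5, p10) → 61.9104
  f3: (p11, p1, p5) → 7.3900
  f4: (p11, p10, p2) → 28.4747
  f5: (p11, p1, p10) → 30.4168
  f6: (p14, p9, p10) → 30.6073
  f7: (p14, p5, p10) → 74.9678
  f8: (p7, p10, p2) → 25.5327
  f9: (p7, p4, p2) → 59.7102
  f10: (p7, p4, p10) → 25.2520
  f11: (p6, p4, p9) → 26.5188
  f12: (p6, p14, p9) → 8.3589
  f13: (p6, p5, p3) → 10.1384
  f14: (p6, p14, p5) → 25.3454
  f15: (p15, p6, p3) → 3.8816
  f16: (p15, p6, p4) → 49.8465
  f17: (p15, p4, p2) → 80.2908
  f18: (p15, p11, p2) → 23.6762
  f19: (p15, p5, p3) → 48.5543
  f20: (p15, p11, p5) → 91.4604
Σ area = 821.855

Euler characteristic 12−30+20 = 2 ✓


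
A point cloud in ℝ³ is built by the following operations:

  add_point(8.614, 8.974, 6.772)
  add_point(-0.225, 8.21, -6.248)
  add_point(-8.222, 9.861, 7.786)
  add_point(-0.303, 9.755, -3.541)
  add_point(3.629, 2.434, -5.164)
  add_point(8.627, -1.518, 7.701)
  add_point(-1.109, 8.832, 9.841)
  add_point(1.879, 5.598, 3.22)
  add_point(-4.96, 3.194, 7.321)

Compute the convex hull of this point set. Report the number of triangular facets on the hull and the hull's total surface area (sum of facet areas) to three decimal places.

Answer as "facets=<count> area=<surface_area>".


facets=12 area=595.143

Extreme-point indices: [0, 1, 2, 3, 4, 5, 6, 8] — 8 of 9 on the boundary.

Facet areas (half cross-product norm):
  f1: (p8, p6, p2) → 23.6805
  f2: (p8, p6, p5) → 50.6166
  f3: (p8, p4, p5) → 92.5976
  f4: (p8, p1, p2) → 56.2976
  f5: (p8, p4, p1) → 51.9540
  f6: (p0, p6, p2) → 21.6660
  f7: (p0, p6, p5) → 53.6606
  f8: (p0, p4, p5) → 70.7219
  f9: (p0, p4, p1) → 50.8548
  f10: (p3, p1, p2) → 14.7328
  f11: (p3, p0, p2) → 91.5084
  f12: (p3, p0, p1) → 16.8522
Σ area = 595.143

Check V−E+F: 8 − 18 + 12 = 2.


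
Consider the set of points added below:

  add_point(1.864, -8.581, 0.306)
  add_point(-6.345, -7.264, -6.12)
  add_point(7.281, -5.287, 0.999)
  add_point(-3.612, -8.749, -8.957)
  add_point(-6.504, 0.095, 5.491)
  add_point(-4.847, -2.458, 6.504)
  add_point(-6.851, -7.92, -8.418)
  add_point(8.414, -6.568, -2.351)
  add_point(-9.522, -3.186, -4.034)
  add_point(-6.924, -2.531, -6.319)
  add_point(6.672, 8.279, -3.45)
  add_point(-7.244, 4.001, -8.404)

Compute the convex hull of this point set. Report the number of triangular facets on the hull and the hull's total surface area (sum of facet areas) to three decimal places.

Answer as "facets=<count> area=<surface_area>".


Extreme-point indices: [0, 1, 2, 3, 4, 5, 6, 7, 8, 10, 11] — 11 of 12 on the boundary.

Area of each hull facet:
  f1: (p3, p10, p7) → 104.1029
  f2: (p4, p5, p8) → 16.5731
  f3: (p4, p5, p10) → 28.4262
  f4: (p2, p10, p7) → 26.8275
  f5: (p2, p5, p10) → 96.7027
  f6: (p11, p3, p10) → 101.9711
  f7: (p11, p4, p8) → 45.4809
  f8: (p11, p4, p10) → 106.6560
  f9: (p6, p5, p8) → 35.7986
  f10: (p6, p11, p8) → 30.1083
  f11: (p6, p11, p3) → 19.4101
  f12: (p0, p2, p5) → 34.5615
  f13: (p0, p6, p3) → 17.0984
  f14: (p0, p3, p7) → 39.1197
  f15: (p0, p2, p7) → 11.9924
  f16: (p1, p6, p5) → 2.1452
  f17: (p1, p0, p5) → 56.5906
  f18: (p1, p0, p6) → 9.1217
Σ area = 782.687

Check V−E+F: 11 − 27 + 18 = 2.

facets=18 area=782.687


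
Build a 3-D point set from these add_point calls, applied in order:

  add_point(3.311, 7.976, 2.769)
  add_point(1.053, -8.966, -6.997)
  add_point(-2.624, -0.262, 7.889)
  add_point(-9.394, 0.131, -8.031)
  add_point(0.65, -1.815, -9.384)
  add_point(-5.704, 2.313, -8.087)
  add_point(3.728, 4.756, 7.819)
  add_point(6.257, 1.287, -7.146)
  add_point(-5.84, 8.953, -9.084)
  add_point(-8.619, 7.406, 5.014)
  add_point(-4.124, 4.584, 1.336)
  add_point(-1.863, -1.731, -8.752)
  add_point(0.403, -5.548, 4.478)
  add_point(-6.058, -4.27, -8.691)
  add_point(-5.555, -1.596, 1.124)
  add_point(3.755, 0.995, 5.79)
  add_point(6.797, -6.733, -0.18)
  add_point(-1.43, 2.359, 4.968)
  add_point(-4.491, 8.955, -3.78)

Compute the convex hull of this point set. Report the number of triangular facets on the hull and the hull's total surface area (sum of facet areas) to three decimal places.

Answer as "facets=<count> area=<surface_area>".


Points on the hull: [0, 1, 2, 3, 4, 6, 7, 8, 9, 12, 13, 14, 16, 18] (14 of 19).

Facet areas (half cross-product norm):
  f1: (p7, p6, p16) → 73.8045
  f2: (p12, p6, p16) → 45.2011
  f3: (p12, p6, p2) → 28.0367
  f4: (p9, p6, p2) → 41.0786
  f5: (p1, p7, p16) → 46.0613
  f6: (p1, p12, p16) → 36.7361
  f7: (p8, p9, p3) → 66.4331
  f8: (p8, p9, p18) → 17.4049
  f9: (p0, p7, p6) → 34.3640
  f10: (p0, p9, p18) → 48.5036
  f11: (p0, p9, p6) → 36.2500
  f12: (p0, p8, p18) → 16.4940
  f13: (p0, p8, p7) → 82.3208
  f14: (p14, p12, p2) → 23.8969
  f15: (p14, p9, p3) → 51.5961
  f16: (p14, p9, p2) → 35.5823
  f17: (p13, p1, p12) → 52.0871
  f18: (p13, p14, p12) → 38.1676
  f19: (p13, p14, p3) → 27.0852
  f20: (p13, p8, p3) → 23.1416
  f21: (p4, p8, p7) → 42.6643
  f22: (p4, p1, p7) → 24.5623
  f23: (p4, p13, p8) → 44.2900
  f24: (p4, p13, p1) → 25.8028
Σ area = 961.565

Euler: V−E+F = 14−36+24 = 2.

facets=24 area=961.565


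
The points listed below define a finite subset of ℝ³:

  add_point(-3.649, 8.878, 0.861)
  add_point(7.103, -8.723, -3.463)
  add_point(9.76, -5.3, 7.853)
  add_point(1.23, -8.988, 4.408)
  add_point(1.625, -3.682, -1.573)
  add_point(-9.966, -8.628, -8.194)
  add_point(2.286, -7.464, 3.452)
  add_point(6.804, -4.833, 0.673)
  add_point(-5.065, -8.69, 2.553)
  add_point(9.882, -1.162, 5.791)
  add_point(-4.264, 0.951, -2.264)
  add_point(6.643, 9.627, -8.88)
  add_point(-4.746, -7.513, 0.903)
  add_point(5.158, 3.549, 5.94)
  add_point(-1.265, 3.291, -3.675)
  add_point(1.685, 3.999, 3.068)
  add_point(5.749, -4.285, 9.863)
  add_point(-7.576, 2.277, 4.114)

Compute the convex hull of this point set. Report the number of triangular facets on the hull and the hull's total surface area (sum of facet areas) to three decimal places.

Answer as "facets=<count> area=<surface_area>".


facets=18 area=1128.063

Points on the hull: [0, 1, 2, 3, 5, 8, 9, 11, 13, 16, 17] (11 of 18).

Triangle areas on the boundary:
  f1: (p0, p11, p5) → 146.7636
  f2: (p1, p11, p5) → 168.5795
  f3: (p1, p11, p9) → 108.9809
  f4: (p17, p0, p5) → 66.1495
  f5: (p13, p11, p9) → 52.7901
  f6: (p13, p0, p11) → 79.2945
  f7: (p13, p16, p9) → 21.8176
  f8: (p13, p17, p16) → 56.7085
  f9: (p13, p17, p0) → 47.1019
  f10: (p3, p1, p5) → 81.1078
  f11: (p2, p16, p9) → 10.6347
  f12: (p2, p1, p9) → 27.6694
  f13: (p2, p3, p16) → 19.5191
  f14: (p2, p3, p1) → 47.1876
  f15: (p8, p17, p5) → 67.0565
  f16: (p8, p3, p5) → 29.3261
  f17: (p8, p17, p16) → 76.5255
  f18: (p8, p3, p16) → 20.8500
Σ area = 1128.063

Check V−E+F: 11 − 27 + 18 = 2.


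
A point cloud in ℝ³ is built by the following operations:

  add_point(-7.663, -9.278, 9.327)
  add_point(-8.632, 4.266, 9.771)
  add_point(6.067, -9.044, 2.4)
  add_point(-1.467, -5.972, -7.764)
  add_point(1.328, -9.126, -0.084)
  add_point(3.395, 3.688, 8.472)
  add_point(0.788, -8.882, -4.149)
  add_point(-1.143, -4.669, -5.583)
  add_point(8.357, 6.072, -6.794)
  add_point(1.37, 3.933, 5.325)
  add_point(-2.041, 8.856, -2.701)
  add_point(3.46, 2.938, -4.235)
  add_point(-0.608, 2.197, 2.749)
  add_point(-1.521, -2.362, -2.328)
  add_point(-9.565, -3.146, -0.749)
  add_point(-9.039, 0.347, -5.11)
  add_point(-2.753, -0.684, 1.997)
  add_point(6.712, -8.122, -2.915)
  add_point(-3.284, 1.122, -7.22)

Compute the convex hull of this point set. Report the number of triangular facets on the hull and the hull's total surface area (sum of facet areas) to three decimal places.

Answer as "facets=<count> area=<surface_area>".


facets=22 area=1109.442

Extreme-point indices: [0, 1, 2, 3, 4, 5, 6, 8, 10, 14, 15, 17, 18] — 13 of 19 on the boundary.

Facet areas (half cross-product norm):
  f1: (p5, p10, p8) → 76.4575
  f2: (p18, p10, p8) → 50.2777
  f3: (p1, p0, p14) → 70.4977
  f4: (p1, p5, p10) → 76.9108
  f5: (p1, p5, p0) → 81.6539
  f6: (p15, p18, p10) → 27.8781
  f7: (p15, p1, p14) → 34.8687
  f8: (p15, p1, p10) → 78.9731
  f9: (p3, p18, p8) → 45.9257
  f10: (p3, p17, p8) → 69.9039
  f11: (p3, p15, p18) → 22.4781
  f12: (p3, p15, p14) → 28.4731
  f13: (p3, p0, p14) → 63.4134
  f14: (p2, p5, p8) → 110.1879
  f15: (p2, p17, p8) → 36.2692
  f16: (p2, p5, p0) → 103.7007
  f17: (p6, p3, p0) → 38.0481
  f18: (p6, p3, p17) → 13.6615
  f19: (p6, p2, p17) → 16.5352
  f20: (p4, p2, p0) → 33.4711
  f21: (p4, p6, p0) → 20.8631
  f22: (p4, p6, p2) → 8.9937
Σ area = 1109.442

Euler characteristic 13−33+22 = 2 ✓


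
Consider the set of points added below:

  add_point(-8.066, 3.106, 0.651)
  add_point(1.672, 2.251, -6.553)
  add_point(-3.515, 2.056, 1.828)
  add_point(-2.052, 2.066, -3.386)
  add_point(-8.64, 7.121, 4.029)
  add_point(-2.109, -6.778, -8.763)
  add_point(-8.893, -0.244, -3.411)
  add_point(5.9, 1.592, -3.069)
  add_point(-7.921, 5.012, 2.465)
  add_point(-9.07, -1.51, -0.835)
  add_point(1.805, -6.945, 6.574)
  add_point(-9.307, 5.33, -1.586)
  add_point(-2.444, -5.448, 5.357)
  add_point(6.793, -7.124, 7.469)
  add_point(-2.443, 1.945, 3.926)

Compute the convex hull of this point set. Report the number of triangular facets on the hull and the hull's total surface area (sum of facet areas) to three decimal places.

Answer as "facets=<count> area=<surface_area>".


Hull vertices (10/15): indices [1, 4, 5, 6, 7, 9, 10, 11, 12, 13].

Triangle areas on the boundary:
  f1: (p7, p5, p13) → 88.4035
  f2: (p7, p4, p13) → 116.9666
  f3: (p9, p4, p11) → 20.0359
  f4: (p1, p4, p11) → 34.5032
  f5: (p1, p7, p4) → 42.6343
  f6: (p1, p5, p11) → 62.3904
  f7: (p1, p7, p5) → 26.2283
  f8: (p6, p5, p11) → 20.3510
  f9: (p6, p9, p11) → 8.3769
  f10: (p6, p9, p5) → 15.2106
  f11: (p12, p9, p5) → 57.6139
  f12: (p12, p9, p4) → 49.0197
  f13: (p10, p5, p13) → 36.5221
  f14: (p10, p12, p5) → 32.3765
  f15: (p10, p4, p13) → 34.7209
  f16: (p10, p12, p4) → 23.0662
Σ area = 668.420

Check V−E+F: 10 − 24 + 16 = 2.

facets=16 area=668.420


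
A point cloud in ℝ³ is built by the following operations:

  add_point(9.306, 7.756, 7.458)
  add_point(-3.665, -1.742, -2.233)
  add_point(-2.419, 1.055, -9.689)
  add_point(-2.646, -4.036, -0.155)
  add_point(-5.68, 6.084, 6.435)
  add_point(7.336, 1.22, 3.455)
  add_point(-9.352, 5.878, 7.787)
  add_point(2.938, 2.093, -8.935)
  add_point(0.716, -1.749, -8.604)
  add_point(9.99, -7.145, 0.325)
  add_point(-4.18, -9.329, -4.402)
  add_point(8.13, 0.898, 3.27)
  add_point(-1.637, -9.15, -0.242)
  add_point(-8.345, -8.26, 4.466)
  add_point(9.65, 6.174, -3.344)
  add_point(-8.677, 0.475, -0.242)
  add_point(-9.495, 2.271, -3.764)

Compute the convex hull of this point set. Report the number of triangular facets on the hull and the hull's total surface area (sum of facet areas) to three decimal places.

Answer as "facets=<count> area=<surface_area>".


12 of the 17 inputs are extreme points: [0, 2, 4, 6, 7, 8, 9, 10, 12, 13, 14, 16].

Triangle areas on the boundary:
  f1: (p13, p6, p16) → 75.9590
  f2: (p13, p0, p9) → 155.1489
  f3: (p13, p6, p0) → 136.4751
  f4: (p14, p0, p9) → 74.9061
  f5: (p14, p7, p9) → 64.7259
  f6: (p14, p6, p16) → 117.7585
  f7: (p10, p13, p16) → 59.6611
  f8: (p4, p6, p0) → 12.1683
  f9: (p4, p14, p0) → 82.4300
  f10: (p4, p14, p6) → 7.7795
  f11: (p12, p13, p9) → 31.9119
  f12: (p12, p10, p9) → 23.8699
  f13: (p12, p10, p13) → 20.0650
  f14: (p8, p7, p9) → 31.0245
  f15: (p8, p10, p9) → 67.4844
  f16: (p2, p10, p16) → 52.5920
  f17: (p2, p8, p10) → 20.9762
  f18: (p2, p8, p7) → 9.4389
  f19: (p2, p14, p16) → 64.5221
  f20: (p2, p14, p7) → 14.5672
Σ area = 1123.464

Euler: V−E+F = 12−30+20 = 2.

facets=20 area=1123.464


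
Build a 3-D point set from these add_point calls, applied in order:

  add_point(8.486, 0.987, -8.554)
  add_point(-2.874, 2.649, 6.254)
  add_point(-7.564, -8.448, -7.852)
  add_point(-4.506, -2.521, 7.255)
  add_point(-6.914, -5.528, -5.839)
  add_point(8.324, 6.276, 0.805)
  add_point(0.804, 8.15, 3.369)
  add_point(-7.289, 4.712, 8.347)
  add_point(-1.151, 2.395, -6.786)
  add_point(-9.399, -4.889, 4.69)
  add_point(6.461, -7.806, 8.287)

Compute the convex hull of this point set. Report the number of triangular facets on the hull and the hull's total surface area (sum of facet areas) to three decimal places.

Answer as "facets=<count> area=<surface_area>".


Extreme-point indices: [0, 2, 3, 4, 5, 6, 7, 8, 9, 10] — 10 of 11 on the boundary.

Area of each hull facet:
  f1: (p10, p2, p9) → 108.7274
  f2: (p10, p2, p0) → 166.2137
  f3: (p7, p2, p9) → 57.5907
  f4: (p7, p10, p6) → 87.4699
  f5: (p5, p6, p0) → 40.2141
  f6: (p5, p10, p0) → 86.2796
  f7: (p5, p10, p6) → 65.4398
  f8: (p8, p7, p6) → 59.3233
  f9: (p8, p6, p0) → 58.4628
  f10: (p8, p2, p0) → 58.4526
  f11: (p3, p10, p9) → 29.4746
  f12: (p3, p7, p9) → 23.3085
  f13: (p3, p7, p10) → 33.8042
  f14: (p4, p7, p2) → 12.1722
  f15: (p4, p8, p2) → 12.6079
  f16: (p4, p8, p7) → 79.6469
Σ area = 979.188

Euler: V−E+F = 10−24+16 = 2.

facets=16 area=979.188


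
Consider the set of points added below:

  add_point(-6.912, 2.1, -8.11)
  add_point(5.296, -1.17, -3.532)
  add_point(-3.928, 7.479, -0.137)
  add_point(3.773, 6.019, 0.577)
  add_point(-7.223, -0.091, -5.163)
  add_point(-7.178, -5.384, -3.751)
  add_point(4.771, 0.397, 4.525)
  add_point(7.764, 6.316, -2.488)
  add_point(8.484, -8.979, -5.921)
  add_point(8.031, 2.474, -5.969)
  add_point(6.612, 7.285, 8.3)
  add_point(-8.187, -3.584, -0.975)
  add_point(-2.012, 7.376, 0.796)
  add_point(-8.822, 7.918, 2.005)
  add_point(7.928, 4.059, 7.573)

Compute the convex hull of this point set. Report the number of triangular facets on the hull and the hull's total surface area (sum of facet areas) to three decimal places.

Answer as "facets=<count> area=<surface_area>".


Extreme-point indices: [0, 2, 5, 6, 7, 8, 9, 10, 11, 13, 14] — 11 of 15 on the boundary.

Triangle areas on the boundary:
  f1: (p11, p10, p13) → 99.2342
  f2: (p11, p0, p13) → 50.3401
  f3: (p6, p11, p8) → 103.6079
  f4: (p5, p0, p8) → 69.9375
  f5: (p5, p11, p8) → 24.2126
  f6: (p5, p11, p0) → 14.9757
  f7: (p2, p0, p13) → 26.8805
  f8: (p2, p7, p0) → 60.1300
  f9: (p2, p10, p13) → 32.0528
  f10: (p2, p7, p10) → 62.1268
  f11: (p9, p0, p8) → 86.5302
  f12: (p9, p7, p0) → 39.1183
  f13: (p14, p11, p10) → 34.8634
  f14: (p14, p6, p11) → 21.0408
  f15: (p14, p6, p8) → 31.3116
  f16: (p14, p7, p10) → 18.3513
  f17: (p14, p9, p8) → 77.6474
  f18: (p14, p9, p7) → 23.3124
Σ area = 875.673

Euler characteristic 11−27+18 = 2 ✓

facets=18 area=875.673


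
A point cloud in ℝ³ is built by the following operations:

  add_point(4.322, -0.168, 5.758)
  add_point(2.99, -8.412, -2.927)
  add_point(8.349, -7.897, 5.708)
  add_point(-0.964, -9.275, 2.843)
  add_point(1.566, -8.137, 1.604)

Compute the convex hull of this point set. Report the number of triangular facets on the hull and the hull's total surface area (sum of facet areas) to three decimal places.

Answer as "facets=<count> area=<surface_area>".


Points on the hull: [0, 1, 2, 3] (4 of 5).

Per-facet area ½‖(b−a)×(c−a)‖:
  f1: (p0, p2, p3) → 40.7498
  f2: (p1, p2, p3) → 32.9724
  f3: (p1, p0, p3) → 38.0364
  f4: (p1, p0, p2) → 43.5039
Σ area = 155.262

Check V−E+F: 4 − 6 + 4 = 2.

facets=4 area=155.262


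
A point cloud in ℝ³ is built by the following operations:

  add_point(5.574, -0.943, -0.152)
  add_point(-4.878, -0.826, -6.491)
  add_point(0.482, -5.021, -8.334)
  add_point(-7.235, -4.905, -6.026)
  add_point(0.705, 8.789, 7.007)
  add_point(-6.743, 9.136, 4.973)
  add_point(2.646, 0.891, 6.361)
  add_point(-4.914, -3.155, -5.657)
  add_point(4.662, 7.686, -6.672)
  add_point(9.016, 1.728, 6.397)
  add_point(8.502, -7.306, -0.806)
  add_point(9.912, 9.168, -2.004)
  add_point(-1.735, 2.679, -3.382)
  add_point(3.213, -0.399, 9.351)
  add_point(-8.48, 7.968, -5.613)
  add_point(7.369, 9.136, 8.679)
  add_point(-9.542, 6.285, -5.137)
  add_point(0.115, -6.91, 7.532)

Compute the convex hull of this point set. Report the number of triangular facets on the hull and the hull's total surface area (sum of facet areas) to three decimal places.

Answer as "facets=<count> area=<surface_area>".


Points on the hull: [2, 3, 4, 5, 8, 9, 10, 11, 13, 14, 15, 16, 17] (13 of 18).

Facet areas (half cross-product norm):
  f1: (p9, p10, p11) → 65.0012
  f2: (p14, p5, p16) → 11.0231
  f3: (p14, p5, p11) → 94.8074
  f4: (p8, p10, p11) → 58.0490
  f5: (p8, p2, p10) → 75.2398
  f6: (p8, p14, p11) → 35.0562
  f7: (p8, p14, p2) → 85.3541
  f8: (p3, p5, p16) → 59.8625
  f9: (p3, p14, p16) → 8.5900
  f10: (p3, p14, p2) → 51.7686
  f11: (p3, p2, p10) → 39.3221
  f12: (p15, p9, p13) → 27.1410
  f13: (p15, p5, p11) → 80.0918
  f14: (p15, p9, p11) → 41.1418
  f15: (p17, p5, p13) → 52.5052
  f16: (p17, p3, p5) → 123.9750
  f17: (p17, p3, p10) → 88.4654
  f18: (p17, p9, p10) → 61.6640
  f19: (p17, p9, p13) → 21.7667
  f20: (p4, p5, p13) → 35.4853
  f21: (p4, p15, p13) → 32.5904
  f22: (p4, p15, p5) → 2.5907
Σ area = 1151.491

Euler characteristic 13−33+22 = 2 ✓

facets=22 area=1151.491


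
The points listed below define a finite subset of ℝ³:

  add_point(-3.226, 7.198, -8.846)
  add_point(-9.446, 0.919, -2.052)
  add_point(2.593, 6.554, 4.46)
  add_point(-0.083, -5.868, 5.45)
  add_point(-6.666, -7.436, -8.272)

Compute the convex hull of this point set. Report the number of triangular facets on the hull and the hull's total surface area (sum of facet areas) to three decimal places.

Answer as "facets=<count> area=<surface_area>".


facets=6 area=495.077

Extreme-point indices: [0, 1, 2, 3, 4] — 5 of 5 on the boundary.

Area of each hull facet:
  f1: (p3, p2, p1) → 81.2716
  f2: (p4, p3, p1) → 72.0802
  f3: (p0, p2, p1) → 75.6122
  f4: (p0, p4, p1) → 59.9855
  f5: (p0, p3, p2) → 92.5983
  f6: (p0, p4, p3) → 113.5293
Σ area = 495.077

Euler characteristic 5−9+6 = 2 ✓


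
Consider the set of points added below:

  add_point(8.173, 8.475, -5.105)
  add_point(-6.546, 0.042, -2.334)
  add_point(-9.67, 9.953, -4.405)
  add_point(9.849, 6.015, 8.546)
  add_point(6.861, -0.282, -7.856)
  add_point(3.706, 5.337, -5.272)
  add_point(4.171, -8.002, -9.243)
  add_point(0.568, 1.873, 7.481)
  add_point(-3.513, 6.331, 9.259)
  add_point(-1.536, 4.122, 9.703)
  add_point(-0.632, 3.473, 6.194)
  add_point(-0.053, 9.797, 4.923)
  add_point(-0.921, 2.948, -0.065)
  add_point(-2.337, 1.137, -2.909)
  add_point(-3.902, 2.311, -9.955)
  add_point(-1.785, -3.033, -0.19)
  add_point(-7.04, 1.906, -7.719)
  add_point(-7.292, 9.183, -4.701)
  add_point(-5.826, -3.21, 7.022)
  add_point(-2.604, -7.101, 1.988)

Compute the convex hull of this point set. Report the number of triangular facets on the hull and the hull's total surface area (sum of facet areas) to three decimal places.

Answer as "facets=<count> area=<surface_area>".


facets=20 area=1124.990

Points on the hull: [0, 2, 3, 4, 6, 8, 9, 11, 14, 16, 18, 19] (12 of 20).

Facet areas (half cross-product norm):
  f1: (p11, p0, p2) → 87.0518
  f2: (p11, p0, p3) → 68.5860
  f3: (p18, p9, p3) → 42.1940
  f4: (p14, p0, p2) → 79.6433
  f5: (p4, p6, p3) → 62.3170
  f6: (p4, p0, p3) → 64.1316
  f7: (p4, p14, p6) → 46.3412
  f8: (p4, p14, p0) → 52.2217
  f9: (p8, p9, p3) → 14.9298
  f10: (p8, p11, p3) → 36.5345
  f11: (p8, p11, p2) → 43.6506
  f12: (p8, p18, p2) → 77.4555
  f13: (p8, p18, p9) → 12.9462
  f14: (p19, p6, p3) → 126.4636
  f15: (p19, p18, p3) → 64.9915
  f16: (p16, p14, p6) → 23.4503
  f17: (p16, p19, p6) → 84.6917
  f18: (p16, p14, p2) → 16.4836
  f19: (p16, p18, p2) → 71.1080
  f20: (p16, p19, p18) → 49.7982
Σ area = 1124.990

Euler characteristic 12−30+20 = 2 ✓


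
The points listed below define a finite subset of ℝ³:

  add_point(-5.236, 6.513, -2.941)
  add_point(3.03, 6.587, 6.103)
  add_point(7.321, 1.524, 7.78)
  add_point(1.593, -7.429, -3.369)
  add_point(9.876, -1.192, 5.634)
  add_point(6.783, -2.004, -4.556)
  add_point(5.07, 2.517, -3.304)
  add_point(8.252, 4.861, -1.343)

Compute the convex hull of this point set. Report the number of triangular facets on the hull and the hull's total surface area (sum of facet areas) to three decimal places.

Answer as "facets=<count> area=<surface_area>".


facets=12 area=462.493

8 of the 8 inputs are extreme points: [0, 1, 2, 3, 4, 5, 6, 7].

Per-facet area ½‖(b−a)×(c−a)‖:
  f1: (p5, p3, p0) → 55.5889
  f2: (p5, p3, p4) → 40.3735
  f3: (p7, p5, p4) → 35.2219
  f4: (p2, p3, p4) → 28.5586
  f5: (p2, p7, p4) → 19.9781
  f6: (p6, p5, p0) → 20.8690
  f7: (p6, p7, p0) → 21.5919
  f8: (p6, p7, p5) → 10.3404
  f9: (p1, p7, p0) → 55.3936
  f10: (p1, p2, p7) → 30.2788
  f11: (p1, p3, p0) → 91.5875
  f12: (p1, p2, p3) → 52.7111
Σ area = 462.493

Euler characteristic 8−18+12 = 2 ✓


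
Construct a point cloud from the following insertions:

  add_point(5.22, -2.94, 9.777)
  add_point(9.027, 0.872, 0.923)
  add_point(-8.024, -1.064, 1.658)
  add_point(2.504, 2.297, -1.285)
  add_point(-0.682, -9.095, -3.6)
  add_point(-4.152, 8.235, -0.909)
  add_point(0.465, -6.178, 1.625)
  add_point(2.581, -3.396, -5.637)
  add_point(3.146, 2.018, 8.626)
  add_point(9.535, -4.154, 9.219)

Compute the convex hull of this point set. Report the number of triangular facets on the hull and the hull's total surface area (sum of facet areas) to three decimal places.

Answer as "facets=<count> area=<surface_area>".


Hull vertices (9/10): indices [0, 1, 2, 4, 5, 6, 7, 8, 9].

Facet areas (half cross-product norm):
  f1: (p4, p7, p9) → 56.1373
  f2: (p4, p5, p2) → 60.6386
  f3: (p4, p7, p5) → 45.8048
  f4: (p8, p5, p2) → 64.8766
  f5: (p1, p7, p9) → 45.7840
  f6: (p1, p7, p5) → 69.7802
  f7: (p1, p8, p9) → 38.5438
  f8: (p1, p8, p5) → 64.9308
  f9: (p6, p4, p2) → 30.0735
  f10: (p0, p8, p2) → 36.2962
  f11: (p0, p8, p9) → 10.1383
  f12: (p0, p6, p2) → 48.0195
  f13: (p0, p4, p9) → 35.4405
  f14: (p0, p6, p4) → 9.8780
Σ area = 616.342

Euler: V−E+F = 9−21+14 = 2.

facets=14 area=616.342


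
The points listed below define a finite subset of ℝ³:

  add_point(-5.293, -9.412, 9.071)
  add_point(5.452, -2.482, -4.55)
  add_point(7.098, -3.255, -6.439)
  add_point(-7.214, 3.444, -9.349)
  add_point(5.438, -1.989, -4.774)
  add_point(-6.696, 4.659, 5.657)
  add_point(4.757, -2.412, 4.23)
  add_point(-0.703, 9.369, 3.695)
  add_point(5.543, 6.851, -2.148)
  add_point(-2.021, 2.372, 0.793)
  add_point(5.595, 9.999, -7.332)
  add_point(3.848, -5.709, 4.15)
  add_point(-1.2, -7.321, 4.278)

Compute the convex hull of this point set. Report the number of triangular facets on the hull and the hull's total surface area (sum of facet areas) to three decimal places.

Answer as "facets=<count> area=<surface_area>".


Hull vertices (9/13): indices [0, 2, 3, 5, 6, 7, 8, 10, 11].

Per-facet area ½‖(b−a)×(c−a)‖:
  f1: (p10, p2, p3) → 91.3741
  f2: (p0, p2, p3) → 160.6710
  f3: (p5, p0, p3) → 108.1732
  f4: (p8, p10, p2) → 33.2915
  f5: (p8, p6, p2) → 53.3869
  f6: (p11, p0, p2) → 42.9336
  f7: (p11, p6, p2) → 18.7236
  f8: (p11, p6, p0) → 15.9433
  f9: (p7, p5, p0) → 47.2784
  f10: (p7, p6, p0) → 84.2330
  f11: (p7, p8, p6) → 49.3665
  f12: (p7, p8, p10) → 24.5435
  f13: (p7, p10, p3) → 86.9096
  f14: (p7, p5, p3) → 58.3800
Σ area = 875.208

Check V−E+F: 9 − 21 + 14 = 2.

facets=14 area=875.208


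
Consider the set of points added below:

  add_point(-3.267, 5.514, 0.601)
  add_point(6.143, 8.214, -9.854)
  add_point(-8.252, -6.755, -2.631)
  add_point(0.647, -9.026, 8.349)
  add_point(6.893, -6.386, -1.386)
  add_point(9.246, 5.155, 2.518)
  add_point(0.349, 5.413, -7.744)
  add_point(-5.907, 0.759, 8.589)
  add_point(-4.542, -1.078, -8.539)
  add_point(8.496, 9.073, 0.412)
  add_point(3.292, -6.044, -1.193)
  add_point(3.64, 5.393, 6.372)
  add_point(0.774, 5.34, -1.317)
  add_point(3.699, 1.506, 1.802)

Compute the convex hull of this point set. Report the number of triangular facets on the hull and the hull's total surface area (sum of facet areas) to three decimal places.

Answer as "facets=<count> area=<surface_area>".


facets=18 area=952.398

Extreme-point indices: [0, 1, 2, 3, 4, 5, 6, 7, 8, 9, 11] — 11 of 14 on the boundary.

Per-facet area ½‖(b−a)×(c−a)‖:
  f1: (p7, p3, p2) → 74.7713
  f2: (p4, p3, p2) → 79.9343
  f3: (p4, p3, p5) → 73.5199
  f4: (p0, p7, p2) → 61.7796
  f5: (p11, p0, p7) → 41.1035
  f6: (p11, p3, p5) → 49.4734
  f7: (p11, p7, p3) → 63.2327
  f8: (p1, p4, p5) → 80.7455
  f9: (p9, p11, p0) → 38.3549
  f10: (p9, p1, p0) → 63.3248
  f11: (p9, p11, p5) → 15.2808
  f12: (p9, p1, p5) → 21.6301
  f13: (p8, p4, p2) → 63.4394
  f14: (p8, p1, p4) → 98.0611
  f15: (p8, p0, p2) → 50.6572
  f16: (p6, p1, p0) → 24.1317
  f17: (p6, p8, p0) → 36.7715
  f18: (p6, p8, p1) → 16.1862
Σ area = 952.398

Euler: V−E+F = 11−27+18 = 2.


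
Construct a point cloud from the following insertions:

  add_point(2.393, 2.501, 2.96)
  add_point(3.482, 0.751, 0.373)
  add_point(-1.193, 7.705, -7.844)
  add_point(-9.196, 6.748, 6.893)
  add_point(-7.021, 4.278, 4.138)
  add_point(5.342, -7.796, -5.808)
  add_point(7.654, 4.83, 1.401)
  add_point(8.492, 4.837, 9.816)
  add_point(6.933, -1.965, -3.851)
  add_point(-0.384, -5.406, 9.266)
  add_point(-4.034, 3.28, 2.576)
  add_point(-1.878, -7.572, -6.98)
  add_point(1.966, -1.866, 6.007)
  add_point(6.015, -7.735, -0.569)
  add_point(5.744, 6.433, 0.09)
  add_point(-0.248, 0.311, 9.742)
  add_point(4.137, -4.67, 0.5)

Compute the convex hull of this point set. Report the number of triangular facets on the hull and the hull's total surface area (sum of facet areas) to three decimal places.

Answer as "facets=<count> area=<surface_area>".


11 of the 17 inputs are extreme points: [2, 3, 5, 6, 7, 8, 9, 11, 13, 14, 15].

Area of each hull facet:
  f1: (p14, p7, p3) → 83.0936
  f2: (p14, p2, p3) → 83.4753
  f3: (p15, p7, p3) → 50.3199
  f4: (p15, p9, p3) → 27.8241
  f5: (p15, p9, p7) → 24.7777
  f6: (p13, p9, p7) → 79.9575
  f7: (p8, p2, p5) → 38.1197
  f8: (p8, p13, p7) → 51.3748
  f9: (p8, p13, p5) → 15.7309
  f10: (p11, p13, p5) → 18.5312
  f11: (p11, p13, p9) → 60.5233
  f12: (p11, p2, p5) → 56.0429
  f13: (p11, p9, p3) → 124.4223
  f14: (p11, p2, p3) → 127.5866
  f15: (p6, p14, p2) → 7.6544
  f16: (p6, p8, p2) → 53.6720
  f17: (p6, p14, p7) → 10.1028
  f18: (p6, p8, p7) → 28.7249
Σ area = 941.934

Euler characteristic 11−27+18 = 2 ✓

facets=18 area=941.934


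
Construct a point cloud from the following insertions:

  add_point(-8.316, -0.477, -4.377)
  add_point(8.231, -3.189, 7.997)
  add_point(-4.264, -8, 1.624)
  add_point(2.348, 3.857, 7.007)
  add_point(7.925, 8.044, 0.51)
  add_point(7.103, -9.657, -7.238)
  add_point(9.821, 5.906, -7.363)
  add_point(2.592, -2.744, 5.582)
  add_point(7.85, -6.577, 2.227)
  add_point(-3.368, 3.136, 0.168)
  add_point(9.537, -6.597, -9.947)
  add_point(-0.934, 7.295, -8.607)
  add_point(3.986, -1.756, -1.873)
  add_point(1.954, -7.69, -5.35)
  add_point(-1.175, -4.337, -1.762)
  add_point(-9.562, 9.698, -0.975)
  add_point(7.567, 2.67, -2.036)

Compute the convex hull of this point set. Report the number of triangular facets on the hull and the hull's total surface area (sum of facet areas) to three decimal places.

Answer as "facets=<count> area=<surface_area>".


Hull vertices (12/17): indices [0, 1, 2, 3, 4, 5, 6, 8, 10, 11, 13, 15].

Area of each hull facet:
  f1: (p4, p1, p6) → 53.8761
  f2: (p4, p11, p15) → 74.8802
  f3: (p4, p11, p6) → 45.2053
  f4: (p8, p2, p5) → 60.1921
  f5: (p8, p2, p1) → 40.4102
  f6: (p10, p11, p6) → 69.4760
  f7: (p10, p8, p5) → 22.6220
  f8: (p10, p1, p6) → 108.2031
  f9: (p10, p8, p1) → 21.9716
  f10: (p0, p10, p5) → 42.3554
  f11: (p0, p10, p11) → 99.7493
  f12: (p0, p2, p15) → 47.3700
  f13: (p0, p11, p15) → 55.7037
  f14: (p3, p4, p15) → 73.6132
  f15: (p3, p4, p1) → 43.9701
  f16: (p3, p2, p15) → 109.9629
  f17: (p3, p2, p1) → 64.4857
  f18: (p13, p2, p5) → 15.6519
  f19: (p13, p0, p5) → 12.5567
  f20: (p13, p0, p2) → 47.8747
Σ area = 1110.130

Check V−E+F: 12 − 30 + 20 = 2.

facets=20 area=1110.130


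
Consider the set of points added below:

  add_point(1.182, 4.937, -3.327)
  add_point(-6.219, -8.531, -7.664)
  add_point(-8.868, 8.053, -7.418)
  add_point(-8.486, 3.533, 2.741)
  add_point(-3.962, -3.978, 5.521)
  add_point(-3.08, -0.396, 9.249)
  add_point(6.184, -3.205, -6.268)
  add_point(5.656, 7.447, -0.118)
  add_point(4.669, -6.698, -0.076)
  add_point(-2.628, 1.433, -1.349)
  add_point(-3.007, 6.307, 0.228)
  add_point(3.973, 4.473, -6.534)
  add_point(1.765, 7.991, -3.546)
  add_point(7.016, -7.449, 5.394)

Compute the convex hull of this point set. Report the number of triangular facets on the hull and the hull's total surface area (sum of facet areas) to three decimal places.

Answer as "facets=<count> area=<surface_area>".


facets=20 area=920.337

Extreme-point indices: [1, 2, 3, 4, 5, 6, 7, 8, 10, 11, 12, 13] — 12 of 14 on the boundary.

Facet areas (half cross-product norm):
  f1: (p3, p1, p2) → 85.9090
  f2: (p8, p1, p13) → 23.1621
  f3: (p8, p6, p13) → 14.2906
  f4: (p8, p6, p1) → 47.1788
  f5: (p7, p5, p13) → 90.5616
  f6: (p7, p6, p13) → 75.4459
  f7: (p4, p3, p1) → 64.6790
  f8: (p4, p3, p5) → 23.2907
  f9: (p4, p1, p13) → 81.2693
  f10: (p4, p5, p13) → 30.1515
  f11: (p11, p7, p6) → 27.7228
  f12: (p11, p1, p2) → 102.0692
  f13: (p11, p6, p1) → 53.8461
  f14: (p10, p3, p2) → 32.2330
  f15: (p10, p7, p2) → 36.0607
  f16: (p10, p3, p5) → 30.9261
  f17: (p10, p7, p5) → 48.8083
  f18: (p12, p7, p2) → 11.0859
  f19: (p12, p11, p2) → 28.3083
  f20: (p12, p11, p7) → 13.3387
Σ area = 920.337

Euler characteristic 12−30+20 = 2 ✓


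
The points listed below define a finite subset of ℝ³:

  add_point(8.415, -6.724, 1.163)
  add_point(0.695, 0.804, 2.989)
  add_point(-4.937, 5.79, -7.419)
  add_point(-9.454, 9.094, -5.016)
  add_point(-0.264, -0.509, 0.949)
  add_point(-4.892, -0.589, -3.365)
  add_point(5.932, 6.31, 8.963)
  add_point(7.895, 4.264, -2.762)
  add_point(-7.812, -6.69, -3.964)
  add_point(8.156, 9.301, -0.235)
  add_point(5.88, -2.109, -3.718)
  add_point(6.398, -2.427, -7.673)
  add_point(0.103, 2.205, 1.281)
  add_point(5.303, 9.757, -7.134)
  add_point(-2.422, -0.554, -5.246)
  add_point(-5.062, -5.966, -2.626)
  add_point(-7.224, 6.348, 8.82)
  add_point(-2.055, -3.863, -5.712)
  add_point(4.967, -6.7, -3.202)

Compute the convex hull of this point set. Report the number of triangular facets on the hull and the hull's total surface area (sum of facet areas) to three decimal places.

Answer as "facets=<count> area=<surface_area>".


Hull vertices (11/19): indices [0, 2, 3, 6, 7, 8, 9, 11, 13, 16, 18].

Triangle areas on the boundary:
  f1: (p16, p6, p0) → 99.9741
  f2: (p8, p16, p3) → 109.3121
  f3: (p8, p16, p0) → 150.9041
  f4: (p9, p16, p6) → 63.7873
  f5: (p9, p7, p13) → 19.5461
  f6: (p9, p13, p3) → 54.1277
  f7: (p9, p16, p3) → 119.2933
  f8: (p9, p6, p0) → 73.9377
  f9: (p9, p7, p0) → 23.9267
  f10: (p2, p13, p3) → 29.2514
  f11: (p2, p8, p3) → 39.1440
  f12: (p11, p7, p0) → 41.3646
  f13: (p11, p7, p13) → 31.0387
  f14: (p11, p2, p13) → 64.6233
  f15: (p11, p2, p8) → 86.2061
  f16: (p18, p8, p0) → 26.5768
  f17: (p18, p11, p0) → 16.0564
  f18: (p18, p11, p8) → 39.9491
Σ area = 1089.019

Euler characteristic 11−27+18 = 2 ✓

facets=18 area=1089.019


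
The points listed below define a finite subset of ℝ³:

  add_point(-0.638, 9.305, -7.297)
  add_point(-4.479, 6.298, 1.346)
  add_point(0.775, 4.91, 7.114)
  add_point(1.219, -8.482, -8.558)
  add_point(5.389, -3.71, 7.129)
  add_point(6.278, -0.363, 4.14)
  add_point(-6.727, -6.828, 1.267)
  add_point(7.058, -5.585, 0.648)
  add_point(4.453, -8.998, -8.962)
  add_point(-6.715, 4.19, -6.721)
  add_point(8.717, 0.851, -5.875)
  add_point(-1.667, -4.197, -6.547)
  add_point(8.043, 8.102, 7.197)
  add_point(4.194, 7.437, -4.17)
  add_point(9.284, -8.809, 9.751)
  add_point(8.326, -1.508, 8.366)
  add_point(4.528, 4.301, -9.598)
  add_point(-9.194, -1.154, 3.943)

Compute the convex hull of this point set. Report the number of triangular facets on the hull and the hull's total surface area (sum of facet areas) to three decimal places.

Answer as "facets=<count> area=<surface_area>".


Extreme-point indices: [0, 1, 2, 3, 6, 8, 9, 10, 12, 13, 14, 16, 17] — 13 of 18 on the boundary.

Area of each hull facet:
  f1: (p6, p14, p17) → 59.8165
  f2: (p6, p8, p14) → 130.9032
  f3: (p1, p12, p0) → 69.1523
  f4: (p10, p8, p14) → 100.1880
  f5: (p10, p12, p14) → 120.1313
  f6: (p9, p6, p17) → 41.0057
  f7: (p9, p1, p17) → 39.5898
  f8: (p9, p1, p0) → 32.9294
  f9: (p2, p1, p17) → 36.4241
  f10: (p2, p1, p12) → 26.3898
  f11: (p2, p14, p17) → 98.7683
  f12: (p2, p12, p14) → 64.2810
  f13: (p13, p12, p0) → 24.9561
  f14: (p13, p10, p12) → 48.9931
  f15: (p3, p6, p8) → 14.4640
  f16: (p3, p9, p6) → 81.2952
  f17: (p16, p13, p0) → 18.3897
  f18: (p16, p13, p10) → 20.2670
  f19: (p16, p10, p8) → 36.6746
  f20: (p16, p3, p8) → 21.7354
  f21: (p16, p9, p0) → 29.8575
  f22: (p16, p3, p9) → 73.9908
Σ area = 1190.203

Euler characteristic 13−33+22 = 2 ✓

facets=22 area=1190.203


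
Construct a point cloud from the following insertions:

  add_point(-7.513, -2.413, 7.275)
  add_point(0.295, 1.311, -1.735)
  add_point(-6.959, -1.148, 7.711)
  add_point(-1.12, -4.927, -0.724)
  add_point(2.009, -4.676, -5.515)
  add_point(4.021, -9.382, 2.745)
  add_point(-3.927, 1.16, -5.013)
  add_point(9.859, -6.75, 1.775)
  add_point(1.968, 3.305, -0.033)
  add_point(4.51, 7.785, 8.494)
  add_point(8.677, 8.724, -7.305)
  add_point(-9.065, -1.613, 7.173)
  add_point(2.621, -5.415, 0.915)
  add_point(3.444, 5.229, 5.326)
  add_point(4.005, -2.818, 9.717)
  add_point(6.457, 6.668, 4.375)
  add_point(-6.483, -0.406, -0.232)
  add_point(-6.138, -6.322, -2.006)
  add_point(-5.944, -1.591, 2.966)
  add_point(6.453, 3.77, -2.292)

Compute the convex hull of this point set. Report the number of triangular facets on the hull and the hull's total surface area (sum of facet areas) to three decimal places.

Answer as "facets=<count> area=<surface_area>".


Points on the hull: [0, 2, 4, 5, 6, 7, 9, 10, 11, 14, 15, 16, 17] (13 of 20).

Area of each hull facet:
  f1: (p9, p14, p7) → 54.8571
  f2: (p6, p9, p11) → 104.5688
  f3: (p6, p9, p10) → 111.9144
  f4: (p4, p10, p7) → 82.0413
  f5: (p4, p6, p10) → 59.9581
  f6: (p4, p6, p17) → 31.6990
  f7: (p5, p14, p7) → 30.5699
  f8: (p5, p4, p7) → 31.1697
  f9: (p5, p4, p17) → 42.6378
  f10: (p2, p14, p11) → 4.4827
  f11: (p2, p9, p11) → 7.4478
  f12: (p2, p9, p14) → 59.7680
  f13: (p15, p10, p7) → 84.8122
  f14: (p15, p9, p7) → 28.8121
  f15: (p15, p9, p10) → 13.1321
  f16: (p16, p17, p11) → 24.2984
  f17: (p16, p6, p11) → 4.4212
  f18: (p16, p6, p17) → 17.4534
  f19: (p0, p14, p11) → 4.5884
  f20: (p0, p5, p14) → 55.9584
  f21: (p0, p17, p11) → 8.6229
  f22: (p0, p5, p17) → 58.3763
Σ area = 921.590

Check V−E+F: 13 − 33 + 22 = 2.

facets=22 area=921.590


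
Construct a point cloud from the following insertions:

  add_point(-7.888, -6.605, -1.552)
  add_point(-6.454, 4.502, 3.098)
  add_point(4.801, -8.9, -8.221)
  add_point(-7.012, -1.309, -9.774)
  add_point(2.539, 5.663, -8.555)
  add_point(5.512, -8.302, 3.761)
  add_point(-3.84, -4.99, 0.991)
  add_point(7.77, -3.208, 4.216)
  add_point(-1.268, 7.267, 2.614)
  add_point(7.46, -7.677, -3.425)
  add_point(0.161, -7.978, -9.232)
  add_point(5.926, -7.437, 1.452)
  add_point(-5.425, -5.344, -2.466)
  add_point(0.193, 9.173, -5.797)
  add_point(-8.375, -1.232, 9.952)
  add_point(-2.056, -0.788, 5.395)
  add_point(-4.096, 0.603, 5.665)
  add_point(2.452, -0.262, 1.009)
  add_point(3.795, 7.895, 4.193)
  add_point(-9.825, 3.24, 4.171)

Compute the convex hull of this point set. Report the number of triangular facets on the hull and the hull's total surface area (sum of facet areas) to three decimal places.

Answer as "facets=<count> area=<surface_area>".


facets=22 area=1059.797

Hull vertices (13/20): indices [0, 2, 3, 4, 5, 7, 8, 9, 10, 13, 14, 18, 19].

Facet areas (half cross-product norm):
  f1: (p3, p13, p19) → 90.4837
  f2: (p0, p3, p19) → 56.6860
  f3: (p4, p3, p13) → 29.8508
  f4: (p4, p18, p7) → 76.0492
  f5: (p4, p18, p13) → 25.9605
  f6: (p14, p18, p19) → 53.6229
  f7: (p14, p18, p7) → 92.1654
  f8: (p14, p0, p19) → 42.4825
  f9: (p8, p13, p19) → 38.4758
  f10: (p8, p18, p19) → 13.5739
  f11: (p8, p18, p13) → 23.2394
  f12: (p5, p0, p2) → 79.4011
  f13: (p5, p14, p7) → 46.7218
  f14: (p5, p14, p0) → 89.3641
  f15: (p10, p0, p2) → 22.2984
  f16: (p10, p0, p3) → 45.1542
  f17: (p10, p4, p2) → 33.5293
  f18: (p10, p4, p3) → 57.1916
  f19: (p9, p5, p7) → 20.7735
  f20: (p9, p5, p2) → 15.4016
  f21: (p9, p4, p7) → 66.2735
  f22: (p9, p4, p2) → 41.0975
Σ area = 1059.797

Euler: V−E+F = 13−33+22 = 2.
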